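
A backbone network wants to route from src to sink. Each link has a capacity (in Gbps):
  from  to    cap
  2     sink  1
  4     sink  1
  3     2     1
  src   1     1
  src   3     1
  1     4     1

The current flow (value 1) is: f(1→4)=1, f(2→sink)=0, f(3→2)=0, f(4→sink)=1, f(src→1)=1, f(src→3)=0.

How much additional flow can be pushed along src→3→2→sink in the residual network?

1

Residual capacities along the path: src→3: 1, 3→2: 1, 2→sink: 1.
Minimum is 1.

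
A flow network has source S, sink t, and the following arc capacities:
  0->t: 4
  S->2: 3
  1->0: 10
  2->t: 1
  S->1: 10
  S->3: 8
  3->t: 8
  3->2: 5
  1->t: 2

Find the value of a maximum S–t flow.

Augment S->3->t: bottleneck 8. Total 8.
Augment S->1->t: bottleneck 2. Total 10.
Augment S->2->t: bottleneck 1. Total 11.
Augment S->1->0->t: bottleneck 4. Total 15.
No augmenting path remains in the residual graph.

15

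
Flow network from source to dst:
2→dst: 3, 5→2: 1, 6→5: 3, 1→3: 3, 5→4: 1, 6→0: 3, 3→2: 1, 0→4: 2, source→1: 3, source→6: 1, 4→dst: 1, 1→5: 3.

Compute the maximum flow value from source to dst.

3

Augment source→1→3→2→dst: bottleneck 1. Total 1.
Augment source→1→5→2→dst: bottleneck 1. Total 2.
Augment source→1→5→4→dst: bottleneck 1. Total 3.
No augmenting path remains in the residual graph.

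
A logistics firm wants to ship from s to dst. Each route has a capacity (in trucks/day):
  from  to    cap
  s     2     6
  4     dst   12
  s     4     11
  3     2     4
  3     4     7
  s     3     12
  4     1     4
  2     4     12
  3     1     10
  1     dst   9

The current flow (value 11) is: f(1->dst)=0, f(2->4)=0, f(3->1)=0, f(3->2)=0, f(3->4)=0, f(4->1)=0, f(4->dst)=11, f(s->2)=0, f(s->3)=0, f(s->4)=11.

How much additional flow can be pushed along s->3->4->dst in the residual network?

Residual capacities along the path: s->3: 12, 3->4: 7, 4->dst: 1.
Minimum is 1.

1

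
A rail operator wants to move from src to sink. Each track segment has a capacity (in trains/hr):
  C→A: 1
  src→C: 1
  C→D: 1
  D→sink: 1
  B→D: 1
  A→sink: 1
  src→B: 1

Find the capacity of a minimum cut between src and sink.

Max flow = 2 (via 2 augmenting paths).
In the residual at optimum, the set reachable from src is {src}.
Cut edges: src→B (cap 1), src→C (cap 1). Sum = 2.

2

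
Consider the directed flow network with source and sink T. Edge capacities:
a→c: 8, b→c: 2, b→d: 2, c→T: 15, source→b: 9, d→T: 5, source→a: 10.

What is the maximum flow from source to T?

Augment source→a→c→T: bottleneck 8. Total 8.
Augment source→b→c→T: bottleneck 2. Total 10.
Augment source→b→d→T: bottleneck 2. Total 12.
No augmenting path remains in the residual graph.

12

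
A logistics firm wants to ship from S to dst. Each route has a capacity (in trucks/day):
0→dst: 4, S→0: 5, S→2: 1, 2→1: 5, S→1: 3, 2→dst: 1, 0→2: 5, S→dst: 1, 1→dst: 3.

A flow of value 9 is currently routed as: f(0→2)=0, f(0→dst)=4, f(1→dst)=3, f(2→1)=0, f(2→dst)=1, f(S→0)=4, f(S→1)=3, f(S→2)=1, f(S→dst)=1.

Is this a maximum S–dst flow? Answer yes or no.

Residual reachable from S: {0, 1, 2, S}; dst is not reachable.
Saturated cut: S→dst, 0→dst, 2→dst, 1→dst with total capacity 9 = current flow value. Flow is maximum.

Yes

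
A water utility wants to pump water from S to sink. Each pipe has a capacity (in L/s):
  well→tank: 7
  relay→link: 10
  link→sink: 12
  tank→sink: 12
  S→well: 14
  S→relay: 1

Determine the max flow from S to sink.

8

Augment S→relay→link→sink: bottleneck 1. Total 1.
Augment S→well→tank→sink: bottleneck 7. Total 8.
No augmenting path remains in the residual graph.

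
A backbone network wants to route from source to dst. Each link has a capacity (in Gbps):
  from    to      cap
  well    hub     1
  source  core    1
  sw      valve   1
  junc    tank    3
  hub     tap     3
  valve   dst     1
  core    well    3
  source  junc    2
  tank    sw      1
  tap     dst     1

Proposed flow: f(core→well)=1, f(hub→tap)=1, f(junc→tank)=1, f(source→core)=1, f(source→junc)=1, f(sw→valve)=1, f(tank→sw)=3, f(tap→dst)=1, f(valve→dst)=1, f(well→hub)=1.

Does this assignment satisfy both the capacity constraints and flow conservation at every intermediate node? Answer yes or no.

No

Capacity violated on tank→sw: flow 3 > capacity 1.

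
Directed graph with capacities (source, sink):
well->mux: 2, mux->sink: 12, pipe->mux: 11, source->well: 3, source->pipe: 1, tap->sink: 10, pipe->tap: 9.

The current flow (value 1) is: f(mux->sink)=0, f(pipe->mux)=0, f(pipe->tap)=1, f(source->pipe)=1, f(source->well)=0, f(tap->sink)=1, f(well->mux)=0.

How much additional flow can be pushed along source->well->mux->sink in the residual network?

Residual capacities along the path: source->well: 3, well->mux: 2, mux->sink: 12.
Minimum is 2.

2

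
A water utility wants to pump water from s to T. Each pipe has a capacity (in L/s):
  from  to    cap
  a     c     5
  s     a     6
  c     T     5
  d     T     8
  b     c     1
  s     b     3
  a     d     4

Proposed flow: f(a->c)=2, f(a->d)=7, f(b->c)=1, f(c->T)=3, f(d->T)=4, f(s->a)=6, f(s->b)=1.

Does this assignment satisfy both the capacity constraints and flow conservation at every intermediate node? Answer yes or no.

Capacity violated on a->d: flow 7 > capacity 4.

No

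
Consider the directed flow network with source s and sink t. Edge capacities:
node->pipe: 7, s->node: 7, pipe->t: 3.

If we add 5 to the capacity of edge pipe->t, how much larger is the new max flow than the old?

4

Original max flow = 3.
After raising cap(pipe->t), augmenting paths through that edge carry 4 more units.
New max flow = 7. Increase = 4.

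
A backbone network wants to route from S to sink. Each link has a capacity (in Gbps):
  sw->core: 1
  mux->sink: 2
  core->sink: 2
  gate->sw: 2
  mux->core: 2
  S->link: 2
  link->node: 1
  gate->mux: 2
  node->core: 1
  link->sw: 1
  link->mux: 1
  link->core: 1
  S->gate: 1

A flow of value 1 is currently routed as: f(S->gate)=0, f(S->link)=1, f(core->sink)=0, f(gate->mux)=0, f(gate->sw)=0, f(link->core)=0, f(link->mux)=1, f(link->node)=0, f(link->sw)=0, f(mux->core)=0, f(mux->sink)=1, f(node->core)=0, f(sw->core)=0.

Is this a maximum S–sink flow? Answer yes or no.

No

Residual path S->link->core->sink has bottleneck 1 > 0.
Pushing 1 along it raises the flow to 2, so the given flow is not maximum.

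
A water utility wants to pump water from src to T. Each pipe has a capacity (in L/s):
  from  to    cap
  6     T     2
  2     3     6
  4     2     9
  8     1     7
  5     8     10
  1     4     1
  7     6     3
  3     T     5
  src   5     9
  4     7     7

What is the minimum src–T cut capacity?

Max flow = 1 (via 1 augmenting path).
In the residual at optimum, the set reachable from src is {1, 5, 8, src}.
Cut edges: 1->4 (cap 1). Sum = 1.

1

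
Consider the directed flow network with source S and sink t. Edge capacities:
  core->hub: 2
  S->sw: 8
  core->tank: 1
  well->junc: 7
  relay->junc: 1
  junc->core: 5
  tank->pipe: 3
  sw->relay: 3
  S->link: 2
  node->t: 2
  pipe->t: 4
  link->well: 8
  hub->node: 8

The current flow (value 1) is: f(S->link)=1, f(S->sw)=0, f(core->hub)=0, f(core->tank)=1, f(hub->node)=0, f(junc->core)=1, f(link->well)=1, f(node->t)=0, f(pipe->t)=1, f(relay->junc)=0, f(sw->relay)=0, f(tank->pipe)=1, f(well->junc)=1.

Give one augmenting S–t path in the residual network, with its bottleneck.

S->link->well->junc->core->hub->node->t, bottleneck 1

Residual along S->link->well->junc->core->hub->node->t: S->link: 1, link->well: 7, well->junc: 6, junc->core: 4, core->hub: 2, hub->node: 8, node->t: 2.
Bottleneck = min = 1.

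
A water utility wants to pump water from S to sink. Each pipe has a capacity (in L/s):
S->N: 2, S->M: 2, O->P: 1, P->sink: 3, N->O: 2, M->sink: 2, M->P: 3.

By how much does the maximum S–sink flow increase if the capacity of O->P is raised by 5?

Original max flow = 3.
After raising cap(O->P), augmenting paths through that edge carry 1 more unit.
New max flow = 4. Increase = 1.

1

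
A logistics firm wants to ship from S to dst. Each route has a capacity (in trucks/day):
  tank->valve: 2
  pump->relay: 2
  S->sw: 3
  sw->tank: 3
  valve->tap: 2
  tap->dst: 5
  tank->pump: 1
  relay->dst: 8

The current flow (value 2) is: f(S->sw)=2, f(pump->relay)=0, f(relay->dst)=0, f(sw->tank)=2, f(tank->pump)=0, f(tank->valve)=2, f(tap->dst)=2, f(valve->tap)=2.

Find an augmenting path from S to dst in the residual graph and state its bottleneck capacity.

S->sw->tank->pump->relay->dst, bottleneck 1

Residual along S->sw->tank->pump->relay->dst: S->sw: 1, sw->tank: 1, tank->pump: 1, pump->relay: 2, relay->dst: 8.
Bottleneck = min = 1.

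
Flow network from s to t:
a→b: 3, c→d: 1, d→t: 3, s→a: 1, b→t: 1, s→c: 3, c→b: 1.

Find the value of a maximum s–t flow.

Augment s→a→b→t: bottleneck 1. Total 1.
Augment s→c→d→t: bottleneck 1. Total 2.
No augmenting path remains in the residual graph.

2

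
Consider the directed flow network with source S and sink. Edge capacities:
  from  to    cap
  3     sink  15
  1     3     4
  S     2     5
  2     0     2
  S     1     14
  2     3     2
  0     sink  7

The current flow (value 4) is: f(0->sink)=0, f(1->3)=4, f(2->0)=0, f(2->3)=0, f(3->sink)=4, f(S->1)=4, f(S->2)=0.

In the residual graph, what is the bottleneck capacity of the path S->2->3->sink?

2

Residual capacities along the path: S->2: 5, 2->3: 2, 3->sink: 11.
Minimum is 2.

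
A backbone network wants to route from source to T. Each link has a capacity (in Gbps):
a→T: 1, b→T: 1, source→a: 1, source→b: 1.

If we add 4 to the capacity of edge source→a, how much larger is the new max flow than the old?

0

Original max flow = 2.
Even with extra capacity on source→a, another cut of capacity 2 remains binding.
New max flow = 2. Increase = 0.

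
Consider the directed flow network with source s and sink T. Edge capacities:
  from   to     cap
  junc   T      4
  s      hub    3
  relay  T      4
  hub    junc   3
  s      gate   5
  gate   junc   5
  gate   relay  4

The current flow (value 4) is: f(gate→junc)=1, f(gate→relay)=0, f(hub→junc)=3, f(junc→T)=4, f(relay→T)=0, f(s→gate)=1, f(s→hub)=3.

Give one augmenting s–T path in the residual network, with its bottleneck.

Residual along s→gate→relay→T: s→gate: 4, gate→relay: 4, relay→T: 4.
Bottleneck = min = 4.

s→gate→relay→T, bottleneck 4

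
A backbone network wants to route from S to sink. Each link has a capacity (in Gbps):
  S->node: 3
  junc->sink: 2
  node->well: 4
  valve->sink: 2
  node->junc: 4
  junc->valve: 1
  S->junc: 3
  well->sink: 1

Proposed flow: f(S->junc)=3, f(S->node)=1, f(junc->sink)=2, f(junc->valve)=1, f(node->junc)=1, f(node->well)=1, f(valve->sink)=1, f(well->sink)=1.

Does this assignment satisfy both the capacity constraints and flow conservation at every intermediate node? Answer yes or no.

Conservation fails at node: inflow 1 ≠ outflow 2.

No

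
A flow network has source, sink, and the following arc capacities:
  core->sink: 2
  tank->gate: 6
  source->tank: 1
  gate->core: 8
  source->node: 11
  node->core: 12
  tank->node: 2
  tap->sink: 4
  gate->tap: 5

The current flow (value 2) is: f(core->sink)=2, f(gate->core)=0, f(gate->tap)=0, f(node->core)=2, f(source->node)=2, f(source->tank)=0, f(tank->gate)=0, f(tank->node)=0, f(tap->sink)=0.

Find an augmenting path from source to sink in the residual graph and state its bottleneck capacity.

source->tank->gate->tap->sink, bottleneck 1

Residual along source->tank->gate->tap->sink: source->tank: 1, tank->gate: 6, gate->tap: 5, tap->sink: 4.
Bottleneck = min = 1.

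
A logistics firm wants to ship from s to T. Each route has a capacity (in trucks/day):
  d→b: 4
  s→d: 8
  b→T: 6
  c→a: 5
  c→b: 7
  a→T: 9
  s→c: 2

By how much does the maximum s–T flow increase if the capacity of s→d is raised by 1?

0

Original max flow = 6.
Edge s→d does not cross the min cut (source side {d, s}), so extra capacity there cannot help.
New max flow = 6. Increase = 0.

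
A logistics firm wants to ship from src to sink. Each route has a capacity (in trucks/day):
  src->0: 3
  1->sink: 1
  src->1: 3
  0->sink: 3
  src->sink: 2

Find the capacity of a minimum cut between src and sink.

6

Max flow = 6 (via 3 augmenting paths).
In the residual at optimum, the set reachable from src is {1, src}.
Cut edges: src->0 (cap 3), src->sink (cap 2), 1->sink (cap 1). Sum = 6.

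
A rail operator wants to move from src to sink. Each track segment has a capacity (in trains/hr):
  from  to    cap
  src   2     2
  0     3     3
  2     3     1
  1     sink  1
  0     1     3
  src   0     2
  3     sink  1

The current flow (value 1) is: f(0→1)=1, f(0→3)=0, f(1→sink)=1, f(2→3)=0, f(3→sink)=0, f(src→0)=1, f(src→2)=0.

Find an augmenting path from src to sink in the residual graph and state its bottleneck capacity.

src→0→3→sink, bottleneck 1

Residual along src→0→3→sink: src→0: 1, 0→3: 3, 3→sink: 1.
Bottleneck = min = 1.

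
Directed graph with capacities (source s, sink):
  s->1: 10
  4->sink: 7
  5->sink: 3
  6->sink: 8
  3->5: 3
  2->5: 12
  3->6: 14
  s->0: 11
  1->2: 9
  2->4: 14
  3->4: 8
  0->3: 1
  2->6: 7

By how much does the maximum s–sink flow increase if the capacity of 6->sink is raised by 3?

Original max flow = 10.
Edge 6->sink does not cross the min cut (source side {0, 1, s}), so extra capacity there cannot help.
New max flow = 10. Increase = 0.

0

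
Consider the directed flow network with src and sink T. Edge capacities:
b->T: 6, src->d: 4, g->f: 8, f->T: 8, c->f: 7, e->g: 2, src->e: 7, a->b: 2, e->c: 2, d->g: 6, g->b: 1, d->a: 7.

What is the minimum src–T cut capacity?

Max flow = 8 (via 3 augmenting paths).
In the residual at optimum, the set reachable from src is {e, src}.
Cut edges: src->d (cap 4), e->c (cap 2), e->g (cap 2). Sum = 8.

8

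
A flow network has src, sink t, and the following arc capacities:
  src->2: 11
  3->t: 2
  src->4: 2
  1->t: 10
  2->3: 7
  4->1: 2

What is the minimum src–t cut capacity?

Max flow = 4 (via 2 augmenting paths).
In the residual at optimum, the set reachable from src is {2, 3, src}.
Cut edges: src->4 (cap 2), 3->t (cap 2). Sum = 4.

4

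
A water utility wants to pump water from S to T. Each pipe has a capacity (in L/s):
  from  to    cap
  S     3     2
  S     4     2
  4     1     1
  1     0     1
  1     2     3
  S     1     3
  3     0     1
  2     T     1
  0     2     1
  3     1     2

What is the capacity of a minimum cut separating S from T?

1

Max flow = 1 (via 1 augmenting path).
In the residual at optimum, the set reachable from S is {0, 1, 2, 3, 4, S}.
Cut edges: 2→T (cap 1). Sum = 1.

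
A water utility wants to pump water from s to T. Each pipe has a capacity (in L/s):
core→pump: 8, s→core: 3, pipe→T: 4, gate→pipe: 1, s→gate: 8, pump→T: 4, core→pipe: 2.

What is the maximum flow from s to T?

4

Augment s→gate→pipe→T: bottleneck 1. Total 1.
Augment s→core→pipe→T: bottleneck 2. Total 3.
Augment s→core→pump→T: bottleneck 1. Total 4.
No augmenting path remains in the residual graph.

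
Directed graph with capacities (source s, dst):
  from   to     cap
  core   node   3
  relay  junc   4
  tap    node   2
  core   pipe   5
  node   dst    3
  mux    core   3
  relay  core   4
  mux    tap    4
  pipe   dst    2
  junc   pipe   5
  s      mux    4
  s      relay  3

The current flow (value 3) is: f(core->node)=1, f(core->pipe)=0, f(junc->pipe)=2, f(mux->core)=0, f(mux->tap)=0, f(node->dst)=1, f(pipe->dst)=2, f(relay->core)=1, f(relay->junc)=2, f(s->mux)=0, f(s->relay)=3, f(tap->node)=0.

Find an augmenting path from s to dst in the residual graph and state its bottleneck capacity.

s->mux->core->node->dst, bottleneck 2

Residual along s->mux->core->node->dst: s->mux: 4, mux->core: 3, core->node: 2, node->dst: 2.
Bottleneck = min = 2.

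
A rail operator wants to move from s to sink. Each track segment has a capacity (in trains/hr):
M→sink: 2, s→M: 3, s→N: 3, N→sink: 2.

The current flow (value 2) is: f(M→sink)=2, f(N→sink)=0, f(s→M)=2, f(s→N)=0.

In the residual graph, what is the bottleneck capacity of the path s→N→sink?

2

Residual capacities along the path: s→N: 3, N→sink: 2.
Minimum is 2.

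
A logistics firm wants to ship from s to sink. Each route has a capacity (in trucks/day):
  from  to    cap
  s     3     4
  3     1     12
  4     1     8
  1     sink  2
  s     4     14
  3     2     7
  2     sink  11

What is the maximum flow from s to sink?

Augment s→3→2→sink: bottleneck 4. Total 4.
Augment s→4→1→sink: bottleneck 2. Total 6.
No augmenting path remains in the residual graph.

6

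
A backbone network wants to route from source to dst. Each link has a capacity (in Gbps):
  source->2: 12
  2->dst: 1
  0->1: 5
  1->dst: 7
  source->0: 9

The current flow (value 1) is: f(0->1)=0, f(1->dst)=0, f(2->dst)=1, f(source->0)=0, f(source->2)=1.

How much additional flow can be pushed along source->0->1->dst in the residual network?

Residual capacities along the path: source->0: 9, 0->1: 5, 1->dst: 7.
Minimum is 5.

5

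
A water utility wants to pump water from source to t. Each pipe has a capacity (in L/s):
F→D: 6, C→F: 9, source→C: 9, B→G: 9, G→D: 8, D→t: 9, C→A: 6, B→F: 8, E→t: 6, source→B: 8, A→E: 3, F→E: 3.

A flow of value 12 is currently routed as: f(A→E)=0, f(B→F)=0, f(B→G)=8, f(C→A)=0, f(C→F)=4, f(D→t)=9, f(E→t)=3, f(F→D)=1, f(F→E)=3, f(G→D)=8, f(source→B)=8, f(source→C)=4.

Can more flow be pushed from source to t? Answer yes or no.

Yes

Residual path source→C→A→E→t has bottleneck 3 > 0.
Pushing 3 along it raises the flow to 15, so the given flow is not maximum.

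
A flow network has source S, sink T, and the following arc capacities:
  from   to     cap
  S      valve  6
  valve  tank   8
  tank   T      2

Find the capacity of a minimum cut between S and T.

Max flow = 2 (via 1 augmenting path).
In the residual at optimum, the set reachable from S is {S, tank, valve}.
Cut edges: tank→T (cap 2). Sum = 2.

2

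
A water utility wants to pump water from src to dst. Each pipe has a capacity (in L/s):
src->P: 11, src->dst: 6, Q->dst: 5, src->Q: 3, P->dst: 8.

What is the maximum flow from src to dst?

17

Augment src->dst: bottleneck 6. Total 6.
Augment src->Q->dst: bottleneck 3. Total 9.
Augment src->P->dst: bottleneck 8. Total 17.
No augmenting path remains in the residual graph.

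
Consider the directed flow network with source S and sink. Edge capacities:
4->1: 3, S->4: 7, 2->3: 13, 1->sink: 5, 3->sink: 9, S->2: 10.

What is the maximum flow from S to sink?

12

Augment S->4->1->sink: bottleneck 3. Total 3.
Augment S->2->3->sink: bottleneck 9. Total 12.
No augmenting path remains in the residual graph.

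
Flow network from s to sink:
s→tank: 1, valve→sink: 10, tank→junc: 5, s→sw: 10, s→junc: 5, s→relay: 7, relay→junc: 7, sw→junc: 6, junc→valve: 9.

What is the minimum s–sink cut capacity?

Max flow = 9 (via 2 augmenting paths).
In the residual at optimum, the set reachable from s is {junc, relay, s, sw, tank}.
Cut edges: junc→valve (cap 9). Sum = 9.

9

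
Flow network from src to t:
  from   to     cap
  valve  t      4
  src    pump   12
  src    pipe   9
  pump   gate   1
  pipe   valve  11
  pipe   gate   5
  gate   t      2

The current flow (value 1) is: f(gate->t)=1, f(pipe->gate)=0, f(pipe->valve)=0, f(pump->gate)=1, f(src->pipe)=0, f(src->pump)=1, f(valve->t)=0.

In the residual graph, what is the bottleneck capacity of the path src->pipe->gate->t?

Residual capacities along the path: src->pipe: 9, pipe->gate: 5, gate->t: 1.
Minimum is 1.

1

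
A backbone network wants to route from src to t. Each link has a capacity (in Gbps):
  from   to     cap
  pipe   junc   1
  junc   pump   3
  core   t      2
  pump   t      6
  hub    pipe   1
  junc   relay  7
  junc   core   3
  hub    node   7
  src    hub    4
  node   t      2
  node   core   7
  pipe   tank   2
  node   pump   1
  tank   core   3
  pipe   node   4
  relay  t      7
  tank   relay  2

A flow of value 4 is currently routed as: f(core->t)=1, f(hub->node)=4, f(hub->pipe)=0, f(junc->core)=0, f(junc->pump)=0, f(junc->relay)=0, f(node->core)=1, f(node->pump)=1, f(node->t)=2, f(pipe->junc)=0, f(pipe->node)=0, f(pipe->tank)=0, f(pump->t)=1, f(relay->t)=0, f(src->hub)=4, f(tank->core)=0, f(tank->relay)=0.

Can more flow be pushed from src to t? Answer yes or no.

Residual reachable from src: {src}; t is not reachable.
Saturated cut: src->hub with total capacity 4 = current flow value. Flow is maximum.

No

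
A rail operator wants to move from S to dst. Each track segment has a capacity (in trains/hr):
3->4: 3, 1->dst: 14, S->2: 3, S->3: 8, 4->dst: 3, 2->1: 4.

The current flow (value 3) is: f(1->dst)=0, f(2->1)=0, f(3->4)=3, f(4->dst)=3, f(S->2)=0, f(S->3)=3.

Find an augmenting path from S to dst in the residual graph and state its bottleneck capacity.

Residual along S->2->1->dst: S->2: 3, 2->1: 4, 1->dst: 14.
Bottleneck = min = 3.

S->2->1->dst, bottleneck 3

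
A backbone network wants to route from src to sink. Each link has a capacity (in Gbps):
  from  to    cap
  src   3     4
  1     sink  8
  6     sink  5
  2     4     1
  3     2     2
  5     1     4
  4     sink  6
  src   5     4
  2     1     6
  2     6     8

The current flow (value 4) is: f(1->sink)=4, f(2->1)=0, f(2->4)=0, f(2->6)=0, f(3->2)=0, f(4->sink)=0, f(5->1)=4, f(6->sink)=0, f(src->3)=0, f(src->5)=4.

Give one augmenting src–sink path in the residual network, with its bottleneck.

src->3->2->6->sink, bottleneck 2

Residual along src->3->2->6->sink: src->3: 4, 3->2: 2, 2->6: 8, 6->sink: 5.
Bottleneck = min = 2.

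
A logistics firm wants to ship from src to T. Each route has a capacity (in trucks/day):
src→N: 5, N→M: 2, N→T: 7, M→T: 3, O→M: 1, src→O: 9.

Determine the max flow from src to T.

6

Augment src→N→T: bottleneck 5. Total 5.
Augment src→O→M→T: bottleneck 1. Total 6.
No augmenting path remains in the residual graph.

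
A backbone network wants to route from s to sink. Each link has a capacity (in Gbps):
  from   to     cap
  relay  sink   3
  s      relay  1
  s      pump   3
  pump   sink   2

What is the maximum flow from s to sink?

3

Augment s->pump->sink: bottleneck 2. Total 2.
Augment s->relay->sink: bottleneck 1. Total 3.
No augmenting path remains in the residual graph.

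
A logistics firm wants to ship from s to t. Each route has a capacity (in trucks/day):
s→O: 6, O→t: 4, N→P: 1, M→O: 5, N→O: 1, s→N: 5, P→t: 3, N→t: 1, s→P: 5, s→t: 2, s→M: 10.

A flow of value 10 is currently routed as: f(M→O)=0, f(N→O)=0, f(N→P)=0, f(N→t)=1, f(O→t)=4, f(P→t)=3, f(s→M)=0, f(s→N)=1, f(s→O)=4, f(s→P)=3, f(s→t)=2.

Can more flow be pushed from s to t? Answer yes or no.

No

Residual reachable from s: {M, N, O, P, s}; t is not reachable.
Saturated cut: s→t, N→t, P→t, O→t with total capacity 10 = current flow value. Flow is maximum.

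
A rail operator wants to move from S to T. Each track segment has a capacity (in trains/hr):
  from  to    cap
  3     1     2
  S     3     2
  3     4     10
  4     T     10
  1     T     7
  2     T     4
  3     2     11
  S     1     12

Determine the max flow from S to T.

Augment S→1→T: bottleneck 7. Total 7.
Augment S→3→4→T: bottleneck 2. Total 9.
No augmenting path remains in the residual graph.

9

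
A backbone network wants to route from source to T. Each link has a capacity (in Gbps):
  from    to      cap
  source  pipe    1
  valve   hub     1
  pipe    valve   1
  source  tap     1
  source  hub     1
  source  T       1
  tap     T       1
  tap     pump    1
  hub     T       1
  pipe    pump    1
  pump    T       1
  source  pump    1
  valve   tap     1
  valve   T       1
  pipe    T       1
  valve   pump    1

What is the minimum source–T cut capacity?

Max flow = 5 (via 5 augmenting paths).
In the residual at optimum, the set reachable from source is {source}.
Cut edges: source→pipe (cap 1), source→tap (cap 1), source→pump (cap 1), source→hub (cap 1), source→T (cap 1). Sum = 5.

5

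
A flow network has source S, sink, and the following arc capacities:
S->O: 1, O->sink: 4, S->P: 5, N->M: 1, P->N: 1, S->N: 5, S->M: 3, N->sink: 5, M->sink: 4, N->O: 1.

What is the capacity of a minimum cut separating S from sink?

10

Max flow = 10 (via 4 augmenting paths).
In the residual at optimum, the set reachable from S is {P, S}.
Cut edges: S->N (cap 5), S->O (cap 1), S->M (cap 3), P->N (cap 1). Sum = 10.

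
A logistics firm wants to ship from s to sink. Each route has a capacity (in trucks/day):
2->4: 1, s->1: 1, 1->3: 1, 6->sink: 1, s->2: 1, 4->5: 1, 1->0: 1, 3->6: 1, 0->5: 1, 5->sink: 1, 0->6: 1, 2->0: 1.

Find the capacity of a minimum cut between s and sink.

2

Max flow = 2 (via 2 augmenting paths).
In the residual at optimum, the set reachable from s is {s}.
Cut edges: s->1 (cap 1), s->2 (cap 1). Sum = 2.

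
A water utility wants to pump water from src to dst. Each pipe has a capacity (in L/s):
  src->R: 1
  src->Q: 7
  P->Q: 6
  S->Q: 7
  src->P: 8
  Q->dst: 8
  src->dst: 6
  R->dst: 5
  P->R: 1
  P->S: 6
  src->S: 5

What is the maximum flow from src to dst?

16

Augment src->dst: bottleneck 6. Total 6.
Augment src->R->dst: bottleneck 1. Total 7.
Augment src->Q->dst: bottleneck 7. Total 14.
Augment src->P->R->dst: bottleneck 1. Total 15.
Augment src->P->Q->dst: bottleneck 1. Total 16.
No augmenting path remains in the residual graph.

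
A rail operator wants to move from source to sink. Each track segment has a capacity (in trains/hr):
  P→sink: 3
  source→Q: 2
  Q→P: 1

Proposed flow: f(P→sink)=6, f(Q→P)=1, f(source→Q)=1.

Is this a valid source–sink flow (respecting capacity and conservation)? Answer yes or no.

No

Capacity violated on P→sink: flow 6 > capacity 3.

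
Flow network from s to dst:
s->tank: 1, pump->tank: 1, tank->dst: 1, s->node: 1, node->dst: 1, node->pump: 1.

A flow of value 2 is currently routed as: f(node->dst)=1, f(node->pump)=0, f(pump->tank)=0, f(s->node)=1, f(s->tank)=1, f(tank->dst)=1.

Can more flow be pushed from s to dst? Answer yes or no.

No

Residual reachable from s: {s}; dst is not reachable.
Saturated cut: s->node, s->tank with total capacity 2 = current flow value. Flow is maximum.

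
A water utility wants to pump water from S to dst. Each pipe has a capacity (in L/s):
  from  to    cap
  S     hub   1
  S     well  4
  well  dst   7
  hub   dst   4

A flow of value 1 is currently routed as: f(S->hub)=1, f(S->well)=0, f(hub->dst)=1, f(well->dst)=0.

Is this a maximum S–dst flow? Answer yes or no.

Residual path S->well->dst has bottleneck 4 > 0.
Pushing 4 along it raises the flow to 5, so the given flow is not maximum.

No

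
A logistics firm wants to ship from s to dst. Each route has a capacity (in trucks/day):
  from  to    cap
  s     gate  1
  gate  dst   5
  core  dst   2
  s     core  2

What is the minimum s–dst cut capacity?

3

Max flow = 3 (via 2 augmenting paths).
In the residual at optimum, the set reachable from s is {s}.
Cut edges: s->core (cap 2), s->gate (cap 1). Sum = 3.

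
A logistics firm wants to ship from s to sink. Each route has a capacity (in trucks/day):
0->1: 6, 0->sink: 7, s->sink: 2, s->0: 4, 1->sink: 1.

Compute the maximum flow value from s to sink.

Augment s->sink: bottleneck 2. Total 2.
Augment s->0->sink: bottleneck 4. Total 6.
No augmenting path remains in the residual graph.

6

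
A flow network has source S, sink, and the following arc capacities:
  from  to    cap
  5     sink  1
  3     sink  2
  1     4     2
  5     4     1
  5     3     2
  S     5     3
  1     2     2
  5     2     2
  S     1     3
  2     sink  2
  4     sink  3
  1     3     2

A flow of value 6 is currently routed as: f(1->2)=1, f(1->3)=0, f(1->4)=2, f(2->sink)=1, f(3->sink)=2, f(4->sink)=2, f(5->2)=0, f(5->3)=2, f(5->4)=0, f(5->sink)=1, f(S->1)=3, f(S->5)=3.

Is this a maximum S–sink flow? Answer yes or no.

Yes

Residual reachable from S: {S}; sink is not reachable.
Saturated cut: S->1, S->5 with total capacity 6 = current flow value. Flow is maximum.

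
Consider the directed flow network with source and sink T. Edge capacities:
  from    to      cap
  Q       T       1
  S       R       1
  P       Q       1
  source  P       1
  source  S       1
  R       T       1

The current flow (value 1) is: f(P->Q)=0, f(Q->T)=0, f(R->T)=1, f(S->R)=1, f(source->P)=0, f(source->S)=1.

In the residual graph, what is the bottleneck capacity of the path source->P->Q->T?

1

Residual capacities along the path: source->P: 1, P->Q: 1, Q->T: 1.
Minimum is 1.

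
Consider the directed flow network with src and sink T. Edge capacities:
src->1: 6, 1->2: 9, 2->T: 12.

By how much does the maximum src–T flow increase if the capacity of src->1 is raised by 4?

3

Original max flow = 6.
After raising cap(src->1), augmenting paths through that edge carry 3 more units.
New max flow = 9. Increase = 3.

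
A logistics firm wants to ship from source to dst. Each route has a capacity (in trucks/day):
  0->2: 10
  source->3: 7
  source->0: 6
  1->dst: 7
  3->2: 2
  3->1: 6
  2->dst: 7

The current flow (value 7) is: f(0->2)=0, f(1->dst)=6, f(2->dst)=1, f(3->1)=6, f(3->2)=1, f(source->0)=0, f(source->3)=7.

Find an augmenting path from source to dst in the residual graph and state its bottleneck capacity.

Residual along source->0->2->dst: source->0: 6, 0->2: 10, 2->dst: 6.
Bottleneck = min = 6.

source->0->2->dst, bottleneck 6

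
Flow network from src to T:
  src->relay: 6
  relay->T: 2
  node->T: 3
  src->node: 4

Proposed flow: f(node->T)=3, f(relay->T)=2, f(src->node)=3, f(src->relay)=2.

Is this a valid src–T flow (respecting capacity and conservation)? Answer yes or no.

Yes

Every edge has 0 ≤ f(e) ≤ cap(e).
At each intermediate node, inflow equals outflow.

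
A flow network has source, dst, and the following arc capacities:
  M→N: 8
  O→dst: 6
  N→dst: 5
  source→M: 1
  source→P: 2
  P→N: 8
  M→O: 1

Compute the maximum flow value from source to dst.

Augment source→M→N→dst: bottleneck 1. Total 1.
Augment source→P→N→dst: bottleneck 2. Total 3.
No augmenting path remains in the residual graph.

3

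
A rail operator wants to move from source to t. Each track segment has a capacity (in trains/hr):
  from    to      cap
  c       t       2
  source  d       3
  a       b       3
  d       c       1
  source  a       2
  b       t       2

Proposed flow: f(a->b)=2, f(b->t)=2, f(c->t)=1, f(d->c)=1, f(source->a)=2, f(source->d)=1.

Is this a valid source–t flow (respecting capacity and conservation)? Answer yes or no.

Every edge has 0 ≤ f(e) ≤ cap(e).
At each intermediate node, inflow equals outflow.

Yes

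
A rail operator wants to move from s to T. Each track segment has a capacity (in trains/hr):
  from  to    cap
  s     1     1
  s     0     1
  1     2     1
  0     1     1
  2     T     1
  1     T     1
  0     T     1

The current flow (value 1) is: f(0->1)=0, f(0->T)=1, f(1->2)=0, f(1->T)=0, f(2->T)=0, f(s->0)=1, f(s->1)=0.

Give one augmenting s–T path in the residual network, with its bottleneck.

s->1->T, bottleneck 1

Residual along s->1->T: s->1: 1, 1->T: 1.
Bottleneck = min = 1.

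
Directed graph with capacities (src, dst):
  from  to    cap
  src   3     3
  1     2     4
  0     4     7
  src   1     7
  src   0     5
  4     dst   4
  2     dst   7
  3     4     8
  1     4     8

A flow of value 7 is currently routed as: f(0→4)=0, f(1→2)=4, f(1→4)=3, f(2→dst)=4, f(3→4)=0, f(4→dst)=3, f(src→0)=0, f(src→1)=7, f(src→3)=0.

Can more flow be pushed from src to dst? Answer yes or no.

Yes

Residual path src→0→4→dst has bottleneck 1 > 0.
Pushing 1 along it raises the flow to 8, so the given flow is not maximum.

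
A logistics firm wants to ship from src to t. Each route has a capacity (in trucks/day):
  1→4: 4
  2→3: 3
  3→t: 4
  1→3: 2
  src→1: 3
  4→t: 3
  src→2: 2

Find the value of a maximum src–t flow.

5

Augment src→1→4→t: bottleneck 3. Total 3.
Augment src→2→3→t: bottleneck 2. Total 5.
No augmenting path remains in the residual graph.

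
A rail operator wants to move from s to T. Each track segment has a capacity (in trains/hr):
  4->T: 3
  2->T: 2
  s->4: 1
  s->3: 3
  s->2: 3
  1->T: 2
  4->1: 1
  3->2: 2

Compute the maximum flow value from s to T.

3

Augment s->4->T: bottleneck 1. Total 1.
Augment s->2->T: bottleneck 2. Total 3.
No augmenting path remains in the residual graph.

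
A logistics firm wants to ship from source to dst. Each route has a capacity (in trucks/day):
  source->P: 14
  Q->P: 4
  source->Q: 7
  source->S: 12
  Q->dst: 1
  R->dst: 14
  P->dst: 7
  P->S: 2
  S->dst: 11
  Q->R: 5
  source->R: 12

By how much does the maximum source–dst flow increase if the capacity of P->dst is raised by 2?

Original max flow = 33.
After raising cap(P->dst), augmenting paths through that edge carry 2 more units.
New max flow = 35. Increase = 2.

2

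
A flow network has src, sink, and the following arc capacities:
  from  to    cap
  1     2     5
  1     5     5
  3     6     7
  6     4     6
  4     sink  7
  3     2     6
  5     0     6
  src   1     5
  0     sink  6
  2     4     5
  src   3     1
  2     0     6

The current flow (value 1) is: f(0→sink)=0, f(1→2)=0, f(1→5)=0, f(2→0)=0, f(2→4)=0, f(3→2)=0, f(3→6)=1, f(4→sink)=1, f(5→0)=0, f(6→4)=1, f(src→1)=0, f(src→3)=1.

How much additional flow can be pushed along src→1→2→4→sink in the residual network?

5

Residual capacities along the path: src→1: 5, 1→2: 5, 2→4: 5, 4→sink: 6.
Minimum is 5.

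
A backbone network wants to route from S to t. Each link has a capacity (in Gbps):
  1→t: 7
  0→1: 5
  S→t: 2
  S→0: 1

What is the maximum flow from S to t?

3

Augment S→t: bottleneck 2. Total 2.
Augment S→0→1→t: bottleneck 1. Total 3.
No augmenting path remains in the residual graph.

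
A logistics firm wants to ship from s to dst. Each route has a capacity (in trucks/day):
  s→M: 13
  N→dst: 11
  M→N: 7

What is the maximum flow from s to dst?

Augment s→M→N→dst: bottleneck 7. Total 7.
No augmenting path remains in the residual graph.

7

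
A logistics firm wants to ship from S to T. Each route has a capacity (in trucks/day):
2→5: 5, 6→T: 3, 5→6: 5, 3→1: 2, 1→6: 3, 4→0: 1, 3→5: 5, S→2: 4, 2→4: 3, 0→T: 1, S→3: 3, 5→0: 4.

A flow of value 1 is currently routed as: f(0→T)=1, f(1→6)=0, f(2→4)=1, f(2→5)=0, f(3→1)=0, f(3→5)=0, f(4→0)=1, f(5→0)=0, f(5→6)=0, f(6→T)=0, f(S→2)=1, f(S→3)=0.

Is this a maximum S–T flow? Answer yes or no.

No

Residual path S→2→5→6→T has bottleneck 3 > 0.
Pushing 3 along it raises the flow to 4, so the given flow is not maximum.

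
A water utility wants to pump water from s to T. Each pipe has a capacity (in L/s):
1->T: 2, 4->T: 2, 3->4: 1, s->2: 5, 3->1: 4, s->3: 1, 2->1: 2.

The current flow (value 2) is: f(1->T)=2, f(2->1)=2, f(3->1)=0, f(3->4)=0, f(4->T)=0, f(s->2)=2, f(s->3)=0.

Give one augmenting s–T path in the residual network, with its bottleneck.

s->3->4->T, bottleneck 1

Residual along s->3->4->T: s->3: 1, 3->4: 1, 4->T: 2.
Bottleneck = min = 1.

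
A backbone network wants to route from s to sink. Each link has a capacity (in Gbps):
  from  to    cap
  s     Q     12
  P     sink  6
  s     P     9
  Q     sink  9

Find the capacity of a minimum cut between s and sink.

Max flow = 15 (via 2 augmenting paths).
In the residual at optimum, the set reachable from s is {P, Q, s}.
Cut edges: P->sink (cap 6), Q->sink (cap 9). Sum = 15.

15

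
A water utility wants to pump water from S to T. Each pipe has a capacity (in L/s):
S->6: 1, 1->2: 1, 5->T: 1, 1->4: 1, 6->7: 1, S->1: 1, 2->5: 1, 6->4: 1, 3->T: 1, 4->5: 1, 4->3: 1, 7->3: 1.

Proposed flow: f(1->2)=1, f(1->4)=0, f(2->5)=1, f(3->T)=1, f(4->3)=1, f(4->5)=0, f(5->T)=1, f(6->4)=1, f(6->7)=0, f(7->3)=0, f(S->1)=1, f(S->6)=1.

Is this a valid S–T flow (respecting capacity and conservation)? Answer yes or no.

Yes

Every edge has 0 ≤ f(e) ≤ cap(e).
At each intermediate node, inflow equals outflow.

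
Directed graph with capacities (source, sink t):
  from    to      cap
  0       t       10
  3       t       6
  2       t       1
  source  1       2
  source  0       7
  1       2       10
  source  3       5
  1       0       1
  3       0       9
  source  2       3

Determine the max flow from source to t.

Augment source->3->t: bottleneck 5. Total 5.
Augment source->2->t: bottleneck 1. Total 6.
Augment source->0->t: bottleneck 7. Total 13.
Augment source->1->0->t: bottleneck 1. Total 14.
No augmenting path remains in the residual graph.

14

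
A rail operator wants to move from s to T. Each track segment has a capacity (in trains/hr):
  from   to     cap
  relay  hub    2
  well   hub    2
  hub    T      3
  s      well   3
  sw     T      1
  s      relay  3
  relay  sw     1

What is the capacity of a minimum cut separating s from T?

4

Max flow = 4 (via 3 augmenting paths).
In the residual at optimum, the set reachable from s is {hub, relay, s, well}.
Cut edges: relay->sw (cap 1), hub->T (cap 3). Sum = 4.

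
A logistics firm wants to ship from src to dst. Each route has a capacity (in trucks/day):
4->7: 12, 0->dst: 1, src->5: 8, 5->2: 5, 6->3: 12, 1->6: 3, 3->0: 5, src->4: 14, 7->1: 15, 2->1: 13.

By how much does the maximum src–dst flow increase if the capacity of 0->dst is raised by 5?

2

Original max flow = 1.
After raising cap(0->dst), augmenting paths through that edge carry 2 more units.
New max flow = 3. Increase = 2.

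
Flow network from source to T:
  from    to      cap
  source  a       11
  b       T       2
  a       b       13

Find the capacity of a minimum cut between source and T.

Max flow = 2 (via 1 augmenting path).
In the residual at optimum, the set reachable from source is {a, b, source}.
Cut edges: b→T (cap 2). Sum = 2.

2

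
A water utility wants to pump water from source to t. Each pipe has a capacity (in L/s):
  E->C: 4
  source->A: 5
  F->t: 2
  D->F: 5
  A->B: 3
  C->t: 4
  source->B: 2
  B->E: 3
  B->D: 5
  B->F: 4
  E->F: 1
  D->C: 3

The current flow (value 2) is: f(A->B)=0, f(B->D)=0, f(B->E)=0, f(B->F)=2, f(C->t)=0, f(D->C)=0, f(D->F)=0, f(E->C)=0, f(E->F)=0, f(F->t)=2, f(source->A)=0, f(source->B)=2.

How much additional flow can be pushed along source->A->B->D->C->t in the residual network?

Residual capacities along the path: source->A: 5, A->B: 3, B->D: 5, D->C: 3, C->t: 4.
Minimum is 3.

3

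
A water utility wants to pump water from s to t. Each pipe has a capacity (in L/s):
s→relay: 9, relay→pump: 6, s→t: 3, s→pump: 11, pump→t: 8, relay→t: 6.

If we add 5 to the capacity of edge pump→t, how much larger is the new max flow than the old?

5

Original max flow = 17.
After raising cap(pump→t), augmenting paths through that edge carry 5 more units.
New max flow = 22. Increase = 5.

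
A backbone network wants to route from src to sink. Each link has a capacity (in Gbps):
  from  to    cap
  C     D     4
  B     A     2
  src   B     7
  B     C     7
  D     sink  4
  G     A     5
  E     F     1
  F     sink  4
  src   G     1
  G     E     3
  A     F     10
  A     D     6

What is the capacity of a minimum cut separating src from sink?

7

Max flow = 7 (via 3 augmenting paths).
In the residual at optimum, the set reachable from src is {B, C, src}.
Cut edges: src→G (cap 1), B→A (cap 2), C→D (cap 4). Sum = 7.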